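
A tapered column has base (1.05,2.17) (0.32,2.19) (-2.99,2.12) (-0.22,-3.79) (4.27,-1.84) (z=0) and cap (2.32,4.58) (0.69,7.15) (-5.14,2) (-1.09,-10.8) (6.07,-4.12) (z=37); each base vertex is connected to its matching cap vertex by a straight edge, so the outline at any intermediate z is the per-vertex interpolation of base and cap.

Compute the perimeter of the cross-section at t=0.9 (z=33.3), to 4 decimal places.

Cross-section at t=0.9: each vertex is (1-t)·p0[i] + t·p1[i].
  v1: (1-0.9)·(1.05,2.17) + 0.9·(2.32,4.58) = (2.1930,4.3390)
  v2: (1-0.9)·(0.32,2.19) + 0.9·(0.69,7.15) = (0.6530,6.6540)
  v3: (1-0.9)·(-2.99,2.12) + 0.9·(-5.14,2) = (-4.9250,2.0120)
  v4: (1-0.9)·(-0.22,-3.79) + 0.9·(-1.09,-10.8) = (-1.0030,-10.0990)
  v5: (1-0.9)·(4.27,-1.84) + 0.9·(6.07,-4.12) = (5.8900,-3.8920)
Perimeter = Σ |v_{i+1} − v_i|:
  edge 1→2: √(-1.5400² + 2.3150²) = 2.7804 (running 2.7804)
  edge 2→3: √(-5.5780² + -4.6420²) = 7.2569 (running 10.0373)
  edge 3→4: √(3.9220² + -12.1110²) = 12.7302 (running 22.7675)
  edge 4→5: √(6.8930² + 6.2070²) = 9.2758 (running 32.0433)
  edge 5→1: √(-3.6970² + 8.2310²) = 9.0231 (running 41.0665)
Perimeter = 41.0665

Perimeter at t=0.9: 41.0665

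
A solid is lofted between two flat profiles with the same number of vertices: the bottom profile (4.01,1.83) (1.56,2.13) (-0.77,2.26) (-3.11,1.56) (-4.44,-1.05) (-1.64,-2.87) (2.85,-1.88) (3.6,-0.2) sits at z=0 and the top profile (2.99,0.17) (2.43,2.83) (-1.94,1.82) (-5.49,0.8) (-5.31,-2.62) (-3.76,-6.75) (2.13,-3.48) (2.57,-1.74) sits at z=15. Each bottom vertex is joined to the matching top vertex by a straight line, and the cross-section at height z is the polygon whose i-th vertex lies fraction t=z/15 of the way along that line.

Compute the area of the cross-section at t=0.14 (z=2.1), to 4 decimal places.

Area at t=0.14: 34.3743

Cross-section at t=0.14: each vertex is (1-t)·p0[i] + t·p1[i].
  v1: (1-0.14)·(4.01,1.83) + 0.14·(2.99,0.17) = (3.8672,1.5976)
  v2: (1-0.14)·(1.56,2.13) + 0.14·(2.43,2.83) = (1.6818,2.2280)
  v3: (1-0.14)·(-0.77,2.26) + 0.14·(-1.94,1.82) = (-0.9338,2.1984)
  v4: (1-0.14)·(-3.11,1.56) + 0.14·(-5.49,0.8) = (-3.4432,1.4536)
  v5: (1-0.14)·(-4.44,-1.05) + 0.14·(-5.31,-2.62) = (-4.5618,-1.2698)
  v6: (1-0.14)·(-1.64,-2.87) + 0.14·(-3.76,-6.75) = (-1.9368,-3.4132)
  v7: (1-0.14)·(2.85,-1.88) + 0.14·(2.13,-3.48) = (2.7492,-2.1040)
  v8: (1-0.14)·(3.6,-0.2) + 0.14·(2.57,-1.74) = (3.4558,-0.4156)
Shoelace sum Σ(x_i·y_{i+1} − x_{i+1}·y_i):
  i=1: 3.8672·2.2280 − 1.6818·1.5976 = +5.9293 (running +5.9293)
  i=2: 1.6818·2.1984 − -0.9338·2.2280 = +5.7778 (running +11.7071)
  i=3: -0.9338·1.4536 − -3.4432·2.1984 = +6.2122 (running +17.9192)
  i=4: -3.4432·-1.2698 − -4.5618·1.4536 = +11.0032 (running +28.9224)
  i=5: -4.5618·-3.4132 − -1.9368·-1.2698 = +13.1110 (running +42.0334)
  i=6: -1.9368·-2.1040 − 2.7492·-3.4132 = +13.4586 (running +55.4920)
  i=7: 2.7492·-0.4156 − 3.4558·-2.1040 = +6.1284 (running +61.6204)
  i=8: 3.4558·1.5976 − 3.8672·-0.4156 = +7.1282 (running +68.7486)
Area = |Σ|/2 = |68.7486|/2 = 34.3743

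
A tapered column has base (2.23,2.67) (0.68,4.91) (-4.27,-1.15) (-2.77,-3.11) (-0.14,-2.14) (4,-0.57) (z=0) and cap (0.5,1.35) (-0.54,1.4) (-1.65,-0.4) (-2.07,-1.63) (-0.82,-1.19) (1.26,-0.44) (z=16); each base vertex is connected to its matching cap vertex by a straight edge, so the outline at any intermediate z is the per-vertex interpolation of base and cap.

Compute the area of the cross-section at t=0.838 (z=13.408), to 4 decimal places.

Cross-section at t=0.838: each vertex is (1-t)·p0[i] + t·p1[i].
  v1: (1-0.838)·(2.23,2.67) + 0.838·(0.5,1.35) = (0.7803,1.5638)
  v2: (1-0.838)·(0.68,4.91) + 0.838·(-0.54,1.4) = (-0.3424,1.9686)
  v3: (1-0.838)·(-4.27,-1.15) + 0.838·(-1.65,-0.4) = (-2.0744,-0.5215)
  v4: (1-0.838)·(-2.77,-3.11) + 0.838·(-2.07,-1.63) = (-2.1834,-1.8698)
  v5: (1-0.838)·(-0.14,-2.14) + 0.838·(-0.82,-1.19) = (-0.7098,-1.3439)
  v6: (1-0.838)·(4,-0.57) + 0.838·(1.26,-0.44) = (1.7039,-0.4611)
Shoelace sum Σ(x_i·y_{i+1} − x_{i+1}·y_i):
  i=1: 0.7803·1.9686 − -0.3424·1.5638 = +2.0714 (running +2.0714)
  i=2: -0.3424·-0.5215 − -2.0744·1.9686 = +4.2623 (running +6.3338)
  i=3: -2.0744·-1.8698 − -2.1834·-0.5215 = +2.7401 (running +9.0738)
  i=4: -2.1834·-1.3439 − -0.7098·-1.8698 = +1.6070 (running +10.6809)
  i=5: -0.7098·-0.4611 − 1.7039·-1.3439 = +2.6171 (running +13.2980)
  i=6: 1.7039·1.5638 − 0.7803·-0.4611 = +3.0243 (running +16.3223)
Area = |Σ|/2 = |16.3223|/2 = 8.1612

Area at t=0.838: 8.1612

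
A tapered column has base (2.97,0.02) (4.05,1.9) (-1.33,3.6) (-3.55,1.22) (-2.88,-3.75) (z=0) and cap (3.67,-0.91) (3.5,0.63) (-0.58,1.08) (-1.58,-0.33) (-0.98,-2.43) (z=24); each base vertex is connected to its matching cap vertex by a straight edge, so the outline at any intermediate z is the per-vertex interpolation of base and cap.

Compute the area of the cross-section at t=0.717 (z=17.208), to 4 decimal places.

Cross-section at t=0.717: each vertex is (1-t)·p0[i] + t·p1[i].
  v1: (1-0.717)·(2.97,0.02) + 0.717·(3.67,-0.91) = (3.4719,-0.6468)
  v2: (1-0.717)·(4.05,1.9) + 0.717·(3.5,0.63) = (3.6557,0.9894)
  v3: (1-0.717)·(-1.33,3.6) + 0.717·(-0.58,1.08) = (-0.7923,1.7932)
  v4: (1-0.717)·(-3.55,1.22) + 0.717·(-1.58,-0.33) = (-2.1375,0.1086)
  v5: (1-0.717)·(-2.88,-3.75) + 0.717·(-0.98,-2.43) = (-1.5177,-2.8036)
Shoelace sum Σ(x_i·y_{i+1} − x_{i+1}·y_i):
  i=1: 3.4719·0.9894 − 3.6557·-0.6468 = +5.7996 (running +5.7996)
  i=2: 3.6557·1.7932 − -0.7923·0.9894 = +7.3390 (running +13.1387)
  i=3: -0.7923·0.1086 − -2.1375·1.7932 = +3.7468 (running +16.8855)
  i=4: -2.1375·-2.8036 − -1.5177·0.1086 = +6.1575 (running +23.0430)
  i=5: -1.5177·-0.6468 − 3.4719·-2.8036 = +10.7153 (running +33.7584)
Area = |Σ|/2 = |33.7584|/2 = 16.8792

Area at t=0.717: 16.8792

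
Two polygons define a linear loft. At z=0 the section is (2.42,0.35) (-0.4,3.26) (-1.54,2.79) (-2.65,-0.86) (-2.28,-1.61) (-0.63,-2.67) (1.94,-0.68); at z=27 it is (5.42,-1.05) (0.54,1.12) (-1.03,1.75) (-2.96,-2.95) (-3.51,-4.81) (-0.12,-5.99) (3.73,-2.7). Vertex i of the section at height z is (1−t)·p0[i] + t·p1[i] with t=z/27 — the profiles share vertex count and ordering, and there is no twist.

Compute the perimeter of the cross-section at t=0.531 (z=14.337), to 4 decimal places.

Cross-section at t=0.531: each vertex is (1-t)·p0[i] + t·p1[i].
  v1: (1-0.531)·(2.42,0.35) + 0.531·(5.42,-1.05) = (4.0130,-0.3934)
  v2: (1-0.531)·(-0.4,3.26) + 0.531·(0.54,1.12) = (0.0991,2.1237)
  v3: (1-0.531)·(-1.54,2.79) + 0.531·(-1.03,1.75) = (-1.2692,2.2378)
  v4: (1-0.531)·(-2.65,-0.86) + 0.531·(-2.96,-2.95) = (-2.8146,-1.9698)
  v5: (1-0.531)·(-2.28,-1.61) + 0.531·(-3.51,-4.81) = (-2.9331,-3.3092)
  v6: (1-0.531)·(-0.63,-2.67) + 0.531·(-0.12,-5.99) = (-0.3592,-4.4329)
  v7: (1-0.531)·(1.94,-0.68) + 0.531·(3.73,-2.7) = (2.8905,-1.7526)
Perimeter = Σ |v_{i+1} − v_i|:
  edge 1→2: √(-3.9139² + 2.5171²) = 4.6534 (running 4.6534)
  edge 2→3: √(-1.3683² + 0.1141²) = 1.3731 (running 6.0265)
  edge 3→4: √(-1.5454² + -4.2075²) = 4.4824 (running 10.5088)
  edge 4→5: √(-0.1185² + -1.3394²) = 1.3446 (running 11.8535)
  edge 5→6: √(2.5739² + -1.1237²) = 2.8085 (running 14.6620)
  edge 6→7: √(3.2497² + 2.6803²) = 4.2124 (running 18.8744)
  edge 7→1: √(1.1225² + 1.3592²) = 1.7628 (running 20.6373)
Perimeter = 20.6373

Perimeter at t=0.531: 20.6373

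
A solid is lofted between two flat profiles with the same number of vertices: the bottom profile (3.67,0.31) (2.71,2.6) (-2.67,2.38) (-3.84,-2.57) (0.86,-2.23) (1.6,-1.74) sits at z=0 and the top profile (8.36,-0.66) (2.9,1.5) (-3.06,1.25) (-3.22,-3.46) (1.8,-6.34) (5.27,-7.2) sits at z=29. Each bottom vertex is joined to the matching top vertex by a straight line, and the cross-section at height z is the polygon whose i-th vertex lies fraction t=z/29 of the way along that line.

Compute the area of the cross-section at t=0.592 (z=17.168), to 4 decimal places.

Cross-section at t=0.592: each vertex is (1-t)·p0[i] + t·p1[i].
  v1: (1-0.592)·(3.67,0.31) + 0.592·(8.36,-0.66) = (6.4465,-0.2642)
  v2: (1-0.592)·(2.71,2.6) + 0.592·(2.9,1.5) = (2.8225,1.9488)
  v3: (1-0.592)·(-2.67,2.38) + 0.592·(-3.06,1.25) = (-2.9009,1.7110)
  v4: (1-0.592)·(-3.84,-2.57) + 0.592·(-3.22,-3.46) = (-3.4730,-3.0969)
  v5: (1-0.592)·(0.86,-2.23) + 0.592·(1.8,-6.34) = (1.4165,-4.6631)
  v6: (1-0.592)·(1.6,-1.74) + 0.592·(5.27,-7.2) = (3.7726,-4.9723)
Shoelace sum Σ(x_i·y_{i+1} − x_{i+1}·y_i):
  i=1: 6.4465·1.9488 − 2.8225·-0.2642 = +13.3087 (running +13.3087)
  i=2: 2.8225·1.7110 − -2.9009·1.9488 = +10.4826 (running +23.7913)
  i=3: -2.9009·-3.0969 − -3.4730·1.7110 = +14.9261 (running +38.7174)
  i=4: -3.4730·-4.6631 − 1.4165·-3.0969 = +20.5815 (running +59.2989)
  i=5: 1.4165·-4.9723 − 3.7726·-4.6631 = +10.5491 (running +69.8480)
  i=6: 3.7726·-0.2642 − 6.4465·-4.9723 = +31.0571 (running +100.9050)
Area = |Σ|/2 = |100.9050|/2 = 50.4525

Area at t=0.592: 50.4525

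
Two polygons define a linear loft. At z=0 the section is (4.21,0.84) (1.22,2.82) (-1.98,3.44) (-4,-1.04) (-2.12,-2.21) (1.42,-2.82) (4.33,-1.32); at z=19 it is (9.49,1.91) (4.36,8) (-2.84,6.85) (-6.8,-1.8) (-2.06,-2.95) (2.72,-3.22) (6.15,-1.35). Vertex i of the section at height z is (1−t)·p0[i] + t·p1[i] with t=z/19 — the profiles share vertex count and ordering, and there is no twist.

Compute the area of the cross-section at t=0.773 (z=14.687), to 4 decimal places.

Cross-section at t=0.773: each vertex is (1-t)·p0[i] + t·p1[i].
  v1: (1-0.773)·(4.21,0.84) + 0.773·(9.49,1.91) = (8.2914,1.6671)
  v2: (1-0.773)·(1.22,2.82) + 0.773·(4.36,8) = (3.6472,6.8241)
  v3: (1-0.773)·(-1.98,3.44) + 0.773·(-2.84,6.85) = (-2.6448,6.0759)
  v4: (1-0.773)·(-4,-1.04) + 0.773·(-6.8,-1.8) = (-6.1644,-1.6275)
  v5: (1-0.773)·(-2.12,-2.21) + 0.773·(-2.06,-2.95) = (-2.0736,-2.7820)
  v6: (1-0.773)·(1.42,-2.82) + 0.773·(2.72,-3.22) = (2.4249,-3.1292)
  v7: (1-0.773)·(4.33,-1.32) + 0.773·(6.15,-1.35) = (5.7369,-1.3432)
Shoelace sum Σ(x_i·y_{i+1} − x_{i+1}·y_i):
  i=1: 8.2914·6.8241 − 3.6472·1.6671 = +50.5016 (running +50.5016)
  i=2: 3.6472·6.0759 − -2.6448·6.8241 = +40.2086 (running +90.7102)
  i=3: -2.6448·-1.6275 − -6.1644·6.0759 = +41.7588 (running +132.4690)
  i=4: -6.1644·-2.7820 − -2.0736·-1.6275 = +13.7747 (running +146.2437)
  i=5: -2.0736·-3.1292 − 2.4249·-2.7820 = +13.2349 (running +159.4786)
  i=6: 2.4249·-1.3432 − 5.7369·-3.1292 = +14.6947 (running +174.1733)
  i=7: 5.7369·1.6671 − 8.2914·-1.3432 = +20.7010 (running +194.8743)
Area = |Σ|/2 = |194.8743|/2 = 97.4371

Area at t=0.773: 97.4371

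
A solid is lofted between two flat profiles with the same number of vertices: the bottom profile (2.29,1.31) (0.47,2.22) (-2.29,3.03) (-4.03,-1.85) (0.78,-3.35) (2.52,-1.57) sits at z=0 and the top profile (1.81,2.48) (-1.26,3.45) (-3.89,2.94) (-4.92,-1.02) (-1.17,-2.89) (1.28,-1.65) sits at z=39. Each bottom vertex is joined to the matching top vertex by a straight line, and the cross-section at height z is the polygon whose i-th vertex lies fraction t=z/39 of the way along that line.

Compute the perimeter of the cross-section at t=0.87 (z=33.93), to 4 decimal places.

Cross-section at t=0.87: each vertex is (1-t)·p0[i] + t·p1[i].
  v1: (1-0.87)·(2.29,1.31) + 0.87·(1.81,2.48) = (1.8724,2.3279)
  v2: (1-0.87)·(0.47,2.22) + 0.87·(-1.26,3.45) = (-1.0351,3.2901)
  v3: (1-0.87)·(-2.29,3.03) + 0.87·(-3.89,2.94) = (-3.6820,2.9517)
  v4: (1-0.87)·(-4.03,-1.85) + 0.87·(-4.92,-1.02) = (-4.8043,-1.1279)
  v5: (1-0.87)·(0.78,-3.35) + 0.87·(-1.17,-2.89) = (-0.9165,-2.9498)
  v6: (1-0.87)·(2.52,-1.57) + 0.87·(1.28,-1.65) = (1.4412,-1.6396)
Perimeter = Σ |v_{i+1} − v_i|:
  edge 1→2: √(-2.9075² + 0.9622²) = 3.0626 (running 3.0626)
  edge 2→3: √(-2.6469² + -0.3384²) = 2.6684 (running 5.7310)
  edge 3→4: √(-1.1223² + -4.0796²) = 4.2312 (running 9.9622)
  edge 4→5: √(3.8878² + -1.8219²) = 4.2935 (running 14.2557)
  edge 5→6: √(2.3577² + 1.3102²) = 2.6973 (running 16.9530)
  edge 6→1: √(0.4312² + 3.9675²) = 3.9909 (running 20.9439)
Perimeter = 20.9439

Perimeter at t=0.87: 20.9439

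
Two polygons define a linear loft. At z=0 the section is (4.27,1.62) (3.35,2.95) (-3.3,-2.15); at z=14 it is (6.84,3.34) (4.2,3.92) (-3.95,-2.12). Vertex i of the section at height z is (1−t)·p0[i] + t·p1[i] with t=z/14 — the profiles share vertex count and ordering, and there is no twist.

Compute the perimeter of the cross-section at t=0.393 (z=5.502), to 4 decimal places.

Perimeter at t=0.393: 20.8613

Cross-section at t=0.393: each vertex is (1-t)·p0[i] + t·p1[i].
  v1: (1-0.393)·(4.27,1.62) + 0.393·(6.84,3.34) = (5.2800,2.2960)
  v2: (1-0.393)·(3.35,2.95) + 0.393·(4.2,3.92) = (3.6841,3.3312)
  v3: (1-0.393)·(-3.3,-2.15) + 0.393·(-3.95,-2.12) = (-3.5554,-2.1382)
Perimeter = Σ |v_{i+1} − v_i|:
  edge 1→2: √(-1.5960² + 1.0353²) = 1.9023 (running 1.9023)
  edge 2→3: √(-7.2395² + -5.4694²) = 9.0733 (running 10.9756)
  edge 3→1: √(8.8355² + 4.4342²) = 9.8857 (running 20.8613)
Perimeter = 20.8613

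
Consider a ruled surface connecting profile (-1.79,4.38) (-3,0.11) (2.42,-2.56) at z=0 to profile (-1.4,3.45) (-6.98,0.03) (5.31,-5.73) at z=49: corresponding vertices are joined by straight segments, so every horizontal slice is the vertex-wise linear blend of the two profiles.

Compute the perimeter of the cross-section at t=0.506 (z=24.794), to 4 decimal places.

Cross-section at t=0.506: each vertex is (1-t)·p0[i] + t·p1[i].
  v1: (1-0.506)·(-1.79,4.38) + 0.506·(-1.4,3.45) = (-1.5927,3.9094)
  v2: (1-0.506)·(-3,0.11) + 0.506·(-6.98,0.03) = (-5.0139,0.0695)
  v3: (1-0.506)·(2.42,-2.56) + 0.506·(5.31,-5.73) = (3.8823,-4.1640)
Perimeter = Σ |v_{i+1} − v_i|:
  edge 1→2: √(-3.4212² + -3.8399²) = 5.1429 (running 5.1429)
  edge 2→3: √(8.8962² + -4.2335²) = 9.8522 (running 14.9951)
  edge 3→1: √(-5.4750² + 8.0734²) = 9.7548 (running 24.7499)
Perimeter = 24.7499

Perimeter at t=0.506: 24.7499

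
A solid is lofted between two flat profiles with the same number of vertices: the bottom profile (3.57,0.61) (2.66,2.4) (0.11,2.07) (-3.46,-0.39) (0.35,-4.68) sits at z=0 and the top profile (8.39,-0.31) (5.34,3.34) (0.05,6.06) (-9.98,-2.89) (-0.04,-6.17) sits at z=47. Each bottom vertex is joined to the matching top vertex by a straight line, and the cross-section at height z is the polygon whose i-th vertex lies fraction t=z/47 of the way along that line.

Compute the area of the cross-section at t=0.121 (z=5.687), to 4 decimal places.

Cross-section at t=0.121: each vertex is (1-t)·p0[i] + t·p1[i].
  v1: (1-0.121)·(3.57,0.61) + 0.121·(8.39,-0.31) = (4.1532,0.4987)
  v2: (1-0.121)·(2.66,2.4) + 0.121·(5.34,3.34) = (2.9843,2.5137)
  v3: (1-0.121)·(0.11,2.07) + 0.121·(0.05,6.06) = (0.1027,2.5528)
  v4: (1-0.121)·(-3.46,-0.39) + 0.121·(-9.98,-2.89) = (-4.2489,-0.6925)
  v5: (1-0.121)·(0.35,-4.68) + 0.121·(-0.04,-6.17) = (0.3028,-4.8603)
Shoelace sum Σ(x_i·y_{i+1} − x_{i+1}·y_i):
  i=1: 4.1532·2.5137 − 2.9843·0.4987 = +8.9519 (running +8.9519)
  i=2: 2.9843·2.5528 − 0.1027·2.5137 = +7.3600 (running +16.3119)
  i=3: 0.1027·-0.6925 − -4.2489·2.5528 = +10.7755 (running +27.0873)
  i=4: -4.2489·-4.8603 − 0.3028·-0.6925 = +20.8607 (running +47.9480)
  i=5: 0.3028·0.4987 − 4.1532·-4.8603 = +20.3369 (running +68.2849)
Area = |Σ|/2 = |68.2849|/2 = 34.1424

Area at t=0.121: 34.1424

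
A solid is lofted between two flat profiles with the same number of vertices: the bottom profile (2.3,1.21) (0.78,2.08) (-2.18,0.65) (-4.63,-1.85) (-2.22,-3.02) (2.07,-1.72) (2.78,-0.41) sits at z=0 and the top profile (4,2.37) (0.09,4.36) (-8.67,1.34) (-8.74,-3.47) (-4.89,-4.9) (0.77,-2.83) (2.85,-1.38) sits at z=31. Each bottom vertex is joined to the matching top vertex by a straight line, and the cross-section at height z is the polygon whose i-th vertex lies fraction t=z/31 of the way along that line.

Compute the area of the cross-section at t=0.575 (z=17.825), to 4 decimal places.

Area at t=0.575: 50.4781

Cross-section at t=0.575: each vertex is (1-t)·p0[i] + t·p1[i].
  v1: (1-0.575)·(2.3,1.21) + 0.575·(4,2.37) = (3.2775,1.8770)
  v2: (1-0.575)·(0.78,2.08) + 0.575·(0.09,4.36) = (0.3833,3.3910)
  v3: (1-0.575)·(-2.18,0.65) + 0.575·(-8.67,1.34) = (-5.9117,1.0468)
  v4: (1-0.575)·(-4.63,-1.85) + 0.575·(-8.74,-3.47) = (-6.9932,-2.7815)
  v5: (1-0.575)·(-2.22,-3.02) + 0.575·(-4.89,-4.9) = (-3.7552,-4.1010)
  v6: (1-0.575)·(2.07,-1.72) + 0.575·(0.77,-2.83) = (1.3225,-2.3582)
  v7: (1-0.575)·(2.78,-0.41) + 0.575·(2.85,-1.38) = (2.8202,-0.9677)
Shoelace sum Σ(x_i·y_{i+1} − x_{i+1}·y_i):
  i=1: 3.2775·3.3910 − 0.3833·1.8770 = +10.3946 (running +10.3946)
  i=2: 0.3833·1.0468 − -5.9117·3.3910 = +20.4479 (running +30.8426)
  i=3: -5.9117·-2.7815 − -6.9932·1.0468 = +23.7637 (running +54.6063)
  i=4: -6.9932·-4.1010 − -3.7552·-2.7815 = +18.2341 (running +72.8404)
  i=5: -3.7552·-2.3582 − 1.3225·-4.1010 = +14.2794 (running +87.1198)
  i=6: 1.3225·-0.9677 − 2.8202·-2.3582 = +5.3710 (running +92.4908)
  i=7: 2.8202·1.8770 − 3.2775·-0.9677 = +8.4654 (running +100.9562)
Area = |Σ|/2 = |100.9562|/2 = 50.4781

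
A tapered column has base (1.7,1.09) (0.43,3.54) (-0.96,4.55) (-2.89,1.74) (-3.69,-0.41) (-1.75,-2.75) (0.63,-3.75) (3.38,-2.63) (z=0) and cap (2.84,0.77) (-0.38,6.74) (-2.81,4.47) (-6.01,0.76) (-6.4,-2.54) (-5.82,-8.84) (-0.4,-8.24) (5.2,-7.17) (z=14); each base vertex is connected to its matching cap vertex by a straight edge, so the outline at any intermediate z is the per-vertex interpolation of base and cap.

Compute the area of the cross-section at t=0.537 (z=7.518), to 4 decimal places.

Cross-section at t=0.537: each vertex is (1-t)·p0[i] + t·p1[i].
  v1: (1-0.537)·(1.7,1.09) + 0.537·(2.84,0.77) = (2.3122,0.9182)
  v2: (1-0.537)·(0.43,3.54) + 0.537·(-0.38,6.74) = (-0.0050,5.2584)
  v3: (1-0.537)·(-0.96,4.55) + 0.537·(-2.81,4.47) = (-1.9535,4.5070)
  v4: (1-0.537)·(-2.89,1.74) + 0.537·(-6.01,0.76) = (-4.5654,1.2137)
  v5: (1-0.537)·(-3.69,-0.41) + 0.537·(-6.4,-2.54) = (-5.1453,-1.5538)
  v6: (1-0.537)·(-1.75,-2.75) + 0.537·(-5.82,-8.84) = (-3.9356,-6.0203)
  v7: (1-0.537)·(0.63,-3.75) + 0.537·(-0.4,-8.24) = (0.0769,-6.1611)
  v8: (1-0.537)·(3.38,-2.63) + 0.537·(5.2,-7.17) = (4.3573,-5.0680)
Shoelace sum Σ(x_i·y_{i+1} − x_{i+1}·y_i):
  i=1: 2.3122·5.2584 − -0.0050·0.9182 = +12.1629 (running +12.1629)
  i=2: -0.0050·4.5070 − -1.9535·5.2584 = +10.2496 (running +22.4126)
  i=3: -1.9535·1.2137 − -4.5654·4.5070 = +18.2056 (running +40.6182)
  i=4: -4.5654·-1.5538 − -5.1453·1.2137 = +13.3388 (running +53.9570)
  i=5: -5.1453·-6.0203 − -3.9356·-1.5538 = +24.8611 (running +78.8181)
  i=6: -3.9356·-6.1611 − 0.0769·-6.0203 = +24.7106 (running +103.5287)
  i=7: 0.0769·-5.0680 − 4.3573·-6.1611 = +26.4565 (running +129.9851)
  i=8: 4.3573·0.9182 − 2.3122·-5.0680 = +15.7188 (running +145.7040)
Area = |Σ|/2 = |145.7040|/2 = 72.8520

Area at t=0.537: 72.8520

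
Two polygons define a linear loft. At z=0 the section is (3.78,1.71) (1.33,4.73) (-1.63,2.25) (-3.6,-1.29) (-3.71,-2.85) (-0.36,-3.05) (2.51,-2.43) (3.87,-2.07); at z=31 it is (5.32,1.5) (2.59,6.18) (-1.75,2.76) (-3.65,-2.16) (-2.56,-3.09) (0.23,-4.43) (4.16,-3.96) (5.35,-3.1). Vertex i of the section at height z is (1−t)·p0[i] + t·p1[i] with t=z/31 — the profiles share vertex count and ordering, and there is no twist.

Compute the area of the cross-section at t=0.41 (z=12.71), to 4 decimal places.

Cross-section at t=0.41: each vertex is (1-t)·p0[i] + t·p1[i].
  v1: (1-0.41)·(3.78,1.71) + 0.41·(5.32,1.5) = (4.4114,1.6239)
  v2: (1-0.41)·(1.33,4.73) + 0.41·(2.59,6.18) = (1.8466,5.3245)
  v3: (1-0.41)·(-1.63,2.25) + 0.41·(-1.75,2.76) = (-1.6792,2.4591)
  v4: (1-0.41)·(-3.6,-1.29) + 0.41·(-3.65,-2.16) = (-3.6205,-1.6467)
  v5: (1-0.41)·(-3.71,-2.85) + 0.41·(-2.56,-3.09) = (-3.2385,-2.9484)
  v6: (1-0.41)·(-0.36,-3.05) + 0.41·(0.23,-4.43) = (-0.1181,-3.6158)
  v7: (1-0.41)·(2.51,-2.43) + 0.41·(4.16,-3.96) = (3.1865,-3.0573)
  v8: (1-0.41)·(3.87,-2.07) + 0.41·(5.35,-3.1) = (4.4768,-2.4923)
Shoelace sum Σ(x_i·y_{i+1} − x_{i+1}·y_i):
  i=1: 4.4114·5.3245 − 1.8466·1.6239 = +20.4898 (running +20.4898)
  i=2: 1.8466·2.4591 − -1.6792·5.3245 = +13.4819 (running +33.9717)
  i=3: -1.6792·-1.6467 − -3.6205·2.4591 = +11.6683 (running +45.6400)
  i=4: -3.6205·-2.9484 − -3.2385·-1.6467 = +5.3418 (running +50.9818)
  i=5: -3.2385·-3.6158 − -0.1181·-2.9484 = +11.3616 (running +62.3434)
  i=6: -0.1181·-3.0573 − 3.1865·-3.6158 = +11.8828 (running +74.2262)
  i=7: 3.1865·-2.4923 − 4.4768·-3.0573 = +5.7452 (running +79.9714)
  i=8: 4.4768·1.6239 − 4.4114·-2.4923 = +18.2644 (running +98.2358)
Area = |Σ|/2 = |98.2358|/2 = 49.1179

Area at t=0.41: 49.1179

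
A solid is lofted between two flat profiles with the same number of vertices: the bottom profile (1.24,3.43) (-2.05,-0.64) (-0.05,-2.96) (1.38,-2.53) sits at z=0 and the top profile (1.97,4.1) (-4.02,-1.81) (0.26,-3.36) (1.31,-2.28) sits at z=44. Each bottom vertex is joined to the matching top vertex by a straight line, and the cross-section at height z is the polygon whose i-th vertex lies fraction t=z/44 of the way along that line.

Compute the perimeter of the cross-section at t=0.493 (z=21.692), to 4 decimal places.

Cross-section at t=0.493: each vertex is (1-t)·p0[i] + t·p1[i].
  v1: (1-0.493)·(1.24,3.43) + 0.493·(1.97,4.1) = (1.5999,3.7603)
  v2: (1-0.493)·(-2.05,-0.64) + 0.493·(-4.02,-1.81) = (-3.0212,-1.2168)
  v3: (1-0.493)·(-0.05,-2.96) + 0.493·(0.26,-3.36) = (0.1028,-3.1572)
  v4: (1-0.493)·(1.38,-2.53) + 0.493·(1.31,-2.28) = (1.3455,-2.4067)
Perimeter = Σ |v_{i+1} − v_i|:
  edge 1→2: √(-4.6211² + -4.9771²) = 6.7916 (running 6.7916)
  edge 2→3: √(3.1240² + -1.9404²) = 3.6776 (running 10.4692)
  edge 3→4: √(1.2427² + 0.7505²) = 1.4517 (running 11.9209)
  edge 4→1: √(0.2544² + 6.1671²) = 6.1723 (running 18.0932)
Perimeter = 18.0932

Perimeter at t=0.493: 18.0932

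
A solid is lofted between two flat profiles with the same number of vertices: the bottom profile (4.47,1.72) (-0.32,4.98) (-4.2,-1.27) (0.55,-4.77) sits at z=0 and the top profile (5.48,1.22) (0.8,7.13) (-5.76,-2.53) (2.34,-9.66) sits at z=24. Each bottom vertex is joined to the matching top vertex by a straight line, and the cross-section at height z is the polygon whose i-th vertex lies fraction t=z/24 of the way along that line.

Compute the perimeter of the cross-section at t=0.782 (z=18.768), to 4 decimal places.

Cross-section at t=0.782: each vertex is (1-t)·p0[i] + t·p1[i].
  v1: (1-0.782)·(4.47,1.72) + 0.782·(5.48,1.22) = (5.2598,1.3290)
  v2: (1-0.782)·(-0.32,4.98) + 0.782·(0.8,7.13) = (0.5558,6.6613)
  v3: (1-0.782)·(-4.2,-1.27) + 0.782·(-5.76,-2.53) = (-5.4199,-2.2553)
  v4: (1-0.782)·(0.55,-4.77) + 0.782·(2.34,-9.66) = (1.9498,-8.5940)
Perimeter = Σ |v_{i+1} − v_i|:
  edge 1→2: √(-4.7040² + 5.3323²) = 7.1106 (running 7.1106)
  edge 2→3: √(-5.9758² + -8.9166²) = 10.7339 (running 17.8445)
  edge 3→4: √(7.3697² + -6.3387²) = 9.7207 (running 27.5651)
  edge 4→1: √(3.3100² + 9.9230²) = 10.4605 (running 38.0256)
Perimeter = 38.0256

Perimeter at t=0.782: 38.0256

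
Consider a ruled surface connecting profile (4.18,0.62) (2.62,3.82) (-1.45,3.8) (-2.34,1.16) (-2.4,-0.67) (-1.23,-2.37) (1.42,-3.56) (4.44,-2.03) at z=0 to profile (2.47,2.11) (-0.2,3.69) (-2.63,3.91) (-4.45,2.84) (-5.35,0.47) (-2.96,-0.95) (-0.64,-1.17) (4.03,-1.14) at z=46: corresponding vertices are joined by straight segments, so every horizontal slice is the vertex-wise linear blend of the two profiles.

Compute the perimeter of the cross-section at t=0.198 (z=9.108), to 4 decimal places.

Cross-section at t=0.198: each vertex is (1-t)·p0[i] + t·p1[i].
  v1: (1-0.198)·(4.18,0.62) + 0.198·(2.47,2.11) = (3.8414,0.9150)
  v2: (1-0.198)·(2.62,3.82) + 0.198·(-0.2,3.69) = (2.0616,3.7943)
  v3: (1-0.198)·(-1.45,3.8) + 0.198·(-2.63,3.91) = (-1.6836,3.8218)
  v4: (1-0.198)·(-2.34,1.16) + 0.198·(-4.45,2.84) = (-2.7578,1.4926)
  v5: (1-0.198)·(-2.4,-0.67) + 0.198·(-5.35,0.47) = (-2.9841,-0.4443)
  v6: (1-0.198)·(-1.23,-2.37) + 0.198·(-2.96,-0.95) = (-1.5725,-2.0888)
  v7: (1-0.198)·(1.42,-3.56) + 0.198·(-0.64,-1.17) = (1.0121,-3.0868)
  v8: (1-0.198)·(4.44,-2.03) + 0.198·(4.03,-1.14) = (4.3588,-1.8538)
Perimeter = Σ |v_{i+1} − v_i|:
  edge 1→2: √(-1.7798² + 2.8792²) = 3.3849 (running 3.3849)
  edge 2→3: √(-3.7453² + 0.0275²) = 3.7454 (running 7.1303)
  edge 3→4: √(-1.0741² + -2.3291²) = 2.5649 (running 9.6952)
  edge 4→5: √(-0.2263² + -1.9369²) = 1.9501 (running 11.6453)
  edge 5→6: √(1.4116² + -1.6446²) = 2.1673 (running 13.8126)
  edge 6→7: √(2.5847² + -0.9979²) = 2.7706 (running 16.5832)
  edge 7→8: √(3.3467² + 1.2330²) = 3.5666 (running 20.1498)
  edge 8→1: √(-0.5174² + 2.7688²) = 2.8167 (running 22.9665)
Perimeter = 22.9665

Perimeter at t=0.198: 22.9665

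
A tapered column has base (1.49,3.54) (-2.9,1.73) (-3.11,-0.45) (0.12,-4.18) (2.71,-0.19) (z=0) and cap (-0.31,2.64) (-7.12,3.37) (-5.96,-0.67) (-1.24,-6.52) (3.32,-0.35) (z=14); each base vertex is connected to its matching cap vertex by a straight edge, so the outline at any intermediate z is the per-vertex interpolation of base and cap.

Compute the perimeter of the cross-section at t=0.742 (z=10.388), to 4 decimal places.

Perimeter at t=0.742: 27.9825

Cross-section at t=0.742: each vertex is (1-t)·p0[i] + t·p1[i].
  v1: (1-0.742)·(1.49,3.54) + 0.742·(-0.31,2.64) = (0.1544,2.8722)
  v2: (1-0.742)·(-2.9,1.73) + 0.742·(-7.12,3.37) = (-6.0312,2.9469)
  v3: (1-0.742)·(-3.11,-0.45) + 0.742·(-5.96,-0.67) = (-5.2247,-0.6132)
  v4: (1-0.742)·(0.12,-4.18) + 0.742·(-1.24,-6.52) = (-0.8891,-5.9163)
  v5: (1-0.742)·(2.71,-0.19) + 0.742·(3.32,-0.35) = (3.1626,-0.3087)
Perimeter = Σ |v_{i+1} − v_i|:
  edge 1→2: √(-6.1856² + 0.0747²) = 6.1861 (running 6.1861)
  edge 2→3: √(0.8065² + -3.5601²) = 3.6503 (running 9.8364)
  edge 3→4: √(4.3356² + -5.3030²) = 6.8498 (running 16.6862)
  edge 4→5: √(4.0517² + 5.6076²) = 6.9182 (running 23.6044)
  edge 5→1: √(-3.0082² + 3.1809²) = 4.3781 (running 27.9825)
Perimeter = 27.9825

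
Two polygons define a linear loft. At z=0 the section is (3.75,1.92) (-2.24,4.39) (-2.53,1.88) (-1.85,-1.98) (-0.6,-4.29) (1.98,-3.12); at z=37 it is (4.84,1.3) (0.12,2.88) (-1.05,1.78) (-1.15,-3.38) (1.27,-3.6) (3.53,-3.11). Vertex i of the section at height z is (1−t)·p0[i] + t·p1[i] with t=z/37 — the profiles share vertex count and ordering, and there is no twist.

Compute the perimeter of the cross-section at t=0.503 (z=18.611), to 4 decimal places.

Perimeter at t=0.503: 21.9401

Cross-section at t=0.503: each vertex is (1-t)·p0[i] + t·p1[i].
  v1: (1-0.503)·(3.75,1.92) + 0.503·(4.84,1.3) = (4.2983,1.6081)
  v2: (1-0.503)·(-2.24,4.39) + 0.503·(0.12,2.88) = (-1.0529,3.6305)
  v3: (1-0.503)·(-2.53,1.88) + 0.503·(-1.05,1.78) = (-1.7856,1.8297)
  v4: (1-0.503)·(-1.85,-1.98) + 0.503·(-1.15,-3.38) = (-1.4979,-2.6842)
  v5: (1-0.503)·(-0.6,-4.29) + 0.503·(1.27,-3.6) = (0.3406,-3.9429)
  v6: (1-0.503)·(1.98,-3.12) + 0.503·(3.53,-3.11) = (2.7596,-3.1150)
Perimeter = Σ |v_{i+1} − v_i|:
  edge 1→2: √(-5.3512² + 2.0223²) = 5.7206 (running 5.7206)
  edge 2→3: √(-0.7326² + -1.8008²) = 1.9441 (running 7.6647)
  edge 3→4: √(0.2877² + -4.5139²) = 4.5231 (running 12.1877)
  edge 4→5: √(1.8385² + -1.2587²) = 2.2281 (running 14.4159)
  edge 5→6: √(2.4190² + 0.8280²) = 2.5568 (running 16.9727)
  edge 6→1: √(1.5386² + 4.7231²) = 4.9674 (running 21.9401)
Perimeter = 21.9401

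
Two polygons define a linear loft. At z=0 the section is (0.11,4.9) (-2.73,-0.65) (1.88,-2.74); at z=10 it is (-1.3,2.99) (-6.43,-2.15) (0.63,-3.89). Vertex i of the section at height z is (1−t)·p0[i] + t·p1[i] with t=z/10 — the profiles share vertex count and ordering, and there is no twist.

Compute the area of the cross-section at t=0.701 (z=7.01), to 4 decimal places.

Area at t=0.701: 20.7494

Cross-section at t=0.701: each vertex is (1-t)·p0[i] + t·p1[i].
  v1: (1-0.701)·(0.11,4.9) + 0.701·(-1.3,2.99) = (-0.8784,3.5611)
  v2: (1-0.701)·(-2.73,-0.65) + 0.701·(-6.43,-2.15) = (-5.3237,-1.7015)
  v3: (1-0.701)·(1.88,-2.74) + 0.701·(0.63,-3.89) = (1.0038,-3.5462)
Shoelace sum Σ(x_i·y_{i+1} − x_{i+1}·y_i):
  i=1: -0.8784·-1.7015 − -5.3237·3.5611 = +20.4528 (running +20.4528)
  i=2: -5.3237·-3.5462 − 1.0038·-1.7015 = +20.5865 (running +41.0393)
  i=3: 1.0038·3.5611 − -0.8784·-3.5462 = +0.4595 (running +41.4988)
Area = |Σ|/2 = |41.4988|/2 = 20.7494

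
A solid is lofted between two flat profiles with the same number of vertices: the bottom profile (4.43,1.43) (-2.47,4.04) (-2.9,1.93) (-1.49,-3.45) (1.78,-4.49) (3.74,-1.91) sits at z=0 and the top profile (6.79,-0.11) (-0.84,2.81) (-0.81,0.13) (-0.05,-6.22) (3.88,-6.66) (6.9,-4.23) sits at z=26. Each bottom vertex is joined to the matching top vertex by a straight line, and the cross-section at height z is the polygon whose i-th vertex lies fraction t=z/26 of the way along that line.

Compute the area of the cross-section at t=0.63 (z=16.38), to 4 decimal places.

Cross-section at t=0.63: each vertex is (1-t)·p0[i] + t·p1[i].
  v1: (1-0.63)·(4.43,1.43) + 0.63·(6.79,-0.11) = (5.9168,0.4598)
  v2: (1-0.63)·(-2.47,4.04) + 0.63·(-0.84,2.81) = (-1.4431,3.2651)
  v3: (1-0.63)·(-2.9,1.93) + 0.63·(-0.81,0.13) = (-1.5833,0.7960)
  v4: (1-0.63)·(-1.49,-3.45) + 0.63·(-0.05,-6.22) = (-0.5828,-5.1951)
  v5: (1-0.63)·(1.78,-4.49) + 0.63·(3.88,-6.66) = (3.1030,-5.8571)
  v6: (1-0.63)·(3.74,-1.91) + 0.63·(6.9,-4.23) = (5.7308,-3.3716)
Shoelace sum Σ(x_i·y_{i+1} − x_{i+1}·y_i):
  i=1: 5.9168·3.2651 − -1.4431·0.4598 = +19.9825 (running +19.9825)
  i=2: -1.4431·0.7960 − -1.5833·3.2651 = +4.0209 (running +24.0034)
  i=3: -1.5833·-5.1951 − -0.5828·0.7960 = +8.6893 (running +32.6927)
  i=4: -0.5828·-5.8571 − 3.1030·-5.1951 = +19.5339 (running +52.2266)
  i=5: 3.1030·-3.3716 − 5.7308·-5.8571 = +23.1038 (running +75.3304)
  i=6: 5.7308·0.4598 − 5.9168·-3.3716 = +22.5841 (running +97.9145)
Area = |Σ|/2 = |97.9145|/2 = 48.9573

Area at t=0.63: 48.9573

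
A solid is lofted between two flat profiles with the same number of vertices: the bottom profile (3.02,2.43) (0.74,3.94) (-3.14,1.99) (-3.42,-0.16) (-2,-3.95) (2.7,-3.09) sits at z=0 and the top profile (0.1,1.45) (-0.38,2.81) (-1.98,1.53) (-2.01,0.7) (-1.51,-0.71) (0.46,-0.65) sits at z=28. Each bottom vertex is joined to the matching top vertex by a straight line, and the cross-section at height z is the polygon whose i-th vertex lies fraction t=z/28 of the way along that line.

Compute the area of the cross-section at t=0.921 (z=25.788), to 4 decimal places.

Area at t=0.921: 7.5836

Cross-section at t=0.921: each vertex is (1-t)·p0[i] + t·p1[i].
  v1: (1-0.921)·(3.02,2.43) + 0.921·(0.1,1.45) = (0.3307,1.5274)
  v2: (1-0.921)·(0.74,3.94) + 0.921·(-0.38,2.81) = (-0.2915,2.8993)
  v3: (1-0.921)·(-3.14,1.99) + 0.921·(-1.98,1.53) = (-2.0716,1.5663)
  v4: (1-0.921)·(-3.42,-0.16) + 0.921·(-2.01,0.7) = (-2.1214,0.6321)
  v5: (1-0.921)·(-2,-3.95) + 0.921·(-1.51,-0.71) = (-1.5487,-0.9660)
  v6: (1-0.921)·(2.7,-3.09) + 0.921·(0.46,-0.65) = (0.6370,-0.8428)
Shoelace sum Σ(x_i·y_{i+1} − x_{i+1}·y_i):
  i=1: 0.3307·2.8993 − -0.2915·1.5274 = +1.4040 (running +1.4040)
  i=2: -0.2915·1.5663 − -2.0716·2.8993 = +5.5496 (running +6.9536)
  i=3: -2.0716·0.6321 − -2.1214·1.5663 = +2.0134 (running +8.9670)
  i=4: -2.1214·-0.9660 − -1.5487·0.6321 = +3.0281 (running +11.9951)
  i=5: -1.5487·-0.8428 − 0.6370·-0.9660 = +1.9205 (running +13.9156)
  i=6: 0.6370·1.5274 − 0.3307·-0.8428 = +1.2516 (running +15.1672)
Area = |Σ|/2 = |15.1672|/2 = 7.5836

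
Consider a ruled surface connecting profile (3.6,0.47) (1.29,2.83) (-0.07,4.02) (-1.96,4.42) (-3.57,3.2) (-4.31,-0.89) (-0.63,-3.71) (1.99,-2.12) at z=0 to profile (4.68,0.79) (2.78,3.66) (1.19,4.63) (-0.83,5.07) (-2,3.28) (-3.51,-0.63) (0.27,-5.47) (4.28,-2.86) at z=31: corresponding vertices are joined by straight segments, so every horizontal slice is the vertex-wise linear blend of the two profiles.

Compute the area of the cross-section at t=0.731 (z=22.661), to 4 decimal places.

Area at t=0.731: 51.7316

Cross-section at t=0.731: each vertex is (1-t)·p0[i] + t·p1[i].
  v1: (1-0.731)·(3.6,0.47) + 0.731·(4.68,0.79) = (4.3895,0.7039)
  v2: (1-0.731)·(1.29,2.83) + 0.731·(2.78,3.66) = (2.3792,3.4367)
  v3: (1-0.731)·(-0.07,4.02) + 0.731·(1.19,4.63) = (0.8511,4.4659)
  v4: (1-0.731)·(-1.96,4.42) + 0.731·(-0.83,5.07) = (-1.1340,4.8952)
  v5: (1-0.731)·(-3.57,3.2) + 0.731·(-2,3.28) = (-2.4223,3.2585)
  v6: (1-0.731)·(-4.31,-0.89) + 0.731·(-3.51,-0.63) = (-3.7252,-0.6999)
  v7: (1-0.731)·(-0.63,-3.71) + 0.731·(0.27,-5.47) = (0.0279,-4.9966)
  v8: (1-0.731)·(1.99,-2.12) + 0.731·(4.28,-2.86) = (3.6640,-2.6609)
Shoelace sum Σ(x_i·y_{i+1} − x_{i+1}·y_i):
  i=1: 4.3895·3.4367 − 2.3792·0.7039 = +13.4107 (running +13.4107)
  i=2: 2.3792·4.4659 − 0.8511·3.4367 = +7.7004 (running +21.1111)
  i=3: 0.8511·4.8952 − -1.1340·4.4659 = +9.2303 (running +30.3414)
  i=4: -1.1340·3.2585 − -2.4223·4.8952 = +8.1627 (running +38.5040)
  i=5: -2.4223·-0.6999 − -3.7252·3.2585 = +13.8340 (running +52.3380)
  i=6: -3.7252·-4.9966 − 0.0279·-0.6999 = +18.6327 (running +70.9707)
  i=7: 0.0279·-2.6609 − 3.6640·-4.9966 = +18.2331 (running +89.2038)
  i=8: 3.6640·0.7039 − 4.3895·-2.6609 = +14.2593 (running +103.4631)
Area = |Σ|/2 = |103.4631|/2 = 51.7316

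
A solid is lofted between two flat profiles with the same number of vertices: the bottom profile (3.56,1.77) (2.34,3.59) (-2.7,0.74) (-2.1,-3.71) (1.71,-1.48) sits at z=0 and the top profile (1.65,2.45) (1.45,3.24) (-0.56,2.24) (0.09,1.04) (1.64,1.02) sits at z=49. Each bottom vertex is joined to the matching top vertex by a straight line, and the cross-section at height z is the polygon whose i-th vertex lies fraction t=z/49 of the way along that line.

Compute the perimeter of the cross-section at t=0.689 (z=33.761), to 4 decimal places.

Perimeter at t=0.689: 11.3036

Cross-section at t=0.689: each vertex is (1-t)·p0[i] + t·p1[i].
  v1: (1-0.689)·(3.56,1.77) + 0.689·(1.65,2.45) = (2.2440,2.2385)
  v2: (1-0.689)·(2.34,3.59) + 0.689·(1.45,3.24) = (1.7268,3.3489)
  v3: (1-0.689)·(-2.7,0.74) + 0.689·(-0.56,2.24) = (-1.2255,1.7735)
  v4: (1-0.689)·(-2.1,-3.71) + 0.689·(0.09,1.04) = (-0.5911,-0.4373)
  v5: (1-0.689)·(1.71,-1.48) + 0.689·(1.64,1.02) = (1.6618,0.2425)
Perimeter = Σ |v_{i+1} − v_i|:
  edge 1→2: √(-0.5172² + 1.1103²) = 1.2249 (running 1.2249)
  edge 2→3: √(-2.9523² + -1.5754²) = 3.3463 (running 4.5712)
  edge 3→4: √(0.6345² + -2.2108²) = 2.3000 (running 6.8712)
  edge 4→5: √(2.2529² + 0.6798²) = 2.3532 (running 9.2244)
  edge 5→1: √(0.5822² + 1.9960²) = 2.0792 (running 11.3036)
Perimeter = 11.3036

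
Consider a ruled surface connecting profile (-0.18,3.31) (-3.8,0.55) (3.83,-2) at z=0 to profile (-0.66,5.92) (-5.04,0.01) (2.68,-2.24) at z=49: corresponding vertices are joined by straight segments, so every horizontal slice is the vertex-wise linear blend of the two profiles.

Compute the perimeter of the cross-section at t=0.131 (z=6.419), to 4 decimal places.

Cross-section at t=0.131: each vertex is (1-t)·p0[i] + t·p1[i].
  v1: (1-0.131)·(-0.18,3.31) + 0.131·(-0.66,5.92) = (-0.2429,3.6519)
  v2: (1-0.131)·(-3.8,0.55) + 0.131·(-5.04,0.01) = (-3.9624,0.4793)
  v3: (1-0.131)·(3.83,-2) + 0.131·(2.68,-2.24) = (3.6793,-2.0314)
Perimeter = Σ |v_{i+1} − v_i|:
  edge 1→2: √(-3.7196² + -3.1726²) = 4.8888 (running 4.8888)
  edge 2→3: √(7.6418² + -2.5107²) = 8.0437 (running 12.9325)
  edge 3→1: √(-3.9222² + 5.6833²) = 6.9054 (running 19.8379)
Perimeter = 19.8379

Perimeter at t=0.131: 19.8379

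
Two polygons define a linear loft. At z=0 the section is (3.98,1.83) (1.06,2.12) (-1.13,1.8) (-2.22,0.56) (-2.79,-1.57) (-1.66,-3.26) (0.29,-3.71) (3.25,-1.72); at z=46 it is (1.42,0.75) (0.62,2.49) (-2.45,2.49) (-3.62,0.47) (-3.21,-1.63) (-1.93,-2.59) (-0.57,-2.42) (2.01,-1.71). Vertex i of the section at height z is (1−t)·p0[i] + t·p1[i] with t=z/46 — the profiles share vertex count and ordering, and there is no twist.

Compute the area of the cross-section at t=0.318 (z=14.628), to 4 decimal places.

Area at t=0.318: 26.2049

Cross-section at t=0.318: each vertex is (1-t)·p0[i] + t·p1[i].
  v1: (1-0.318)·(3.98,1.83) + 0.318·(1.42,0.75) = (3.1659,1.4866)
  v2: (1-0.318)·(1.06,2.12) + 0.318·(0.62,2.49) = (0.9201,2.2377)
  v3: (1-0.318)·(-1.13,1.8) + 0.318·(-2.45,2.49) = (-1.5498,2.0194)
  v4: (1-0.318)·(-2.22,0.56) + 0.318·(-3.62,0.47) = (-2.6652,0.5314)
  v5: (1-0.318)·(-2.79,-1.57) + 0.318·(-3.21,-1.63) = (-2.9236,-1.5891)
  v6: (1-0.318)·(-1.66,-3.26) + 0.318·(-1.93,-2.59) = (-1.7459,-3.0469)
  v7: (1-0.318)·(0.29,-3.71) + 0.318·(-0.57,-2.42) = (0.0165,-3.2998)
  v8: (1-0.318)·(3.25,-1.72) + 0.318·(2.01,-1.71) = (2.8557,-1.7168)
Shoelace sum Σ(x_i·y_{i+1} − x_{i+1}·y_i):
  i=1: 3.1659·2.2377 − 0.9201·1.4866 = +5.7165 (running +5.7165)
  i=2: 0.9201·2.0194 − -1.5498·2.2377 = +5.3259 (running +11.0424)
  i=3: -1.5498·0.5314 − -2.6652·2.0194 = +4.5586 (running +15.6010)
  i=4: -2.6652·-1.5891 − -2.9236·0.5314 = +5.7887 (running +21.3897)
  i=5: -2.9236·-3.0469 − -1.7459·-1.5891 = +6.1336 (running +27.5233)
  i=6: -1.7459·-3.2998 − 0.0165·-3.0469 = +5.8113 (running +33.3346)
  i=7: 0.0165·-1.7168 − 2.8557·-3.2998 = +9.3948 (running +42.7294)
  i=8: 2.8557·1.4866 − 3.1659·-1.7168 = +9.6805 (running +52.4098)
Area = |Σ|/2 = |52.4098|/2 = 26.2049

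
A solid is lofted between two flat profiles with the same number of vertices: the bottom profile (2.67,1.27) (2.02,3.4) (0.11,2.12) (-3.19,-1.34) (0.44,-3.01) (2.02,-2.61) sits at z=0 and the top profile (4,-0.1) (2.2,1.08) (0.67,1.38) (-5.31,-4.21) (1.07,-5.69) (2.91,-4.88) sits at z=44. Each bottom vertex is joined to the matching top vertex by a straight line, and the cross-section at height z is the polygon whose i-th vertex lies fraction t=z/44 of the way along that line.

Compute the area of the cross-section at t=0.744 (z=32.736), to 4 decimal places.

Area at t=0.744: 33.3343

Cross-section at t=0.744: each vertex is (1-t)·p0[i] + t·p1[i].
  v1: (1-0.744)·(2.67,1.27) + 0.744·(4,-0.1) = (3.6595,0.2507)
  v2: (1-0.744)·(2.02,3.4) + 0.744·(2.2,1.08) = (2.1539,1.6739)
  v3: (1-0.744)·(0.11,2.12) + 0.744·(0.67,1.38) = (0.5266,1.5694)
  v4: (1-0.744)·(-3.19,-1.34) + 0.744·(-5.31,-4.21) = (-4.7673,-3.4753)
  v5: (1-0.744)·(0.44,-3.01) + 0.744·(1.07,-5.69) = (0.9087,-5.0039)
  v6: (1-0.744)·(2.02,-2.61) + 0.744·(2.91,-4.88) = (2.6822,-4.2989)
Shoelace sum Σ(x_i·y_{i+1} − x_{i+1}·y_i):
  i=1: 3.6595·1.6739 − 2.1539·0.2507 = +5.5857 (running +5.5857)
  i=2: 2.1539·1.5694 − 0.5266·1.6739 = +2.4989 (running +8.0846)
  i=3: 0.5266·-3.4753 − -4.7673·1.5694 = +5.6517 (running +13.7363)
  i=4: -4.7673·-5.0039 − 0.9087·-3.4753 = +27.0131 (running +40.7495)
  i=5: 0.9087·-4.2989 − 2.6822·-5.0039 = +9.5148 (running +50.2643)
  i=6: 2.6822·0.2507 − 3.6595·-4.2989 = +16.4043 (running +66.6686)
Area = |Σ|/2 = |66.6686|/2 = 33.3343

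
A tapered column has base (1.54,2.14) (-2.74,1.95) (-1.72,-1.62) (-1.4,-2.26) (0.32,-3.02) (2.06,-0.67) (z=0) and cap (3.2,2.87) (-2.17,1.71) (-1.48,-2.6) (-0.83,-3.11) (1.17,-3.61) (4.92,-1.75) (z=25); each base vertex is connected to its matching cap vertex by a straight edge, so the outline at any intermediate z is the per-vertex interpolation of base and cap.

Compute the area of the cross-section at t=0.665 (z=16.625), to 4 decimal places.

Cross-section at t=0.665: each vertex is (1-t)·p0[i] + t·p1[i].
  v1: (1-0.665)·(1.54,2.14) + 0.665·(3.2,2.87) = (2.6439,2.6255)
  v2: (1-0.665)·(-2.74,1.95) + 0.665·(-2.17,1.71) = (-2.3609,1.7904)
  v3: (1-0.665)·(-1.72,-1.62) + 0.665·(-1.48,-2.6) = (-1.5604,-2.2717)
  v4: (1-0.665)·(-1.4,-2.26) + 0.665·(-0.83,-3.11) = (-1.0210,-2.8253)
  v5: (1-0.665)·(0.32,-3.02) + 0.665·(1.17,-3.61) = (0.8852,-3.4123)
  v6: (1-0.665)·(2.06,-0.67) + 0.665·(4.92,-1.75) = (3.9619,-1.3882)
Shoelace sum Σ(x_i·y_{i+1} − x_{i+1}·y_i):
  i=1: 2.6439·1.7904 − -2.3609·2.6255 = +10.9322 (running +10.9322)
  i=2: -2.3609·-2.2717 − -1.5604·1.7904 = +8.1571 (running +19.0893)
  i=3: -1.5604·-2.8253 − -1.0210·-2.2717 = +2.0892 (running +21.1785)
  i=4: -1.0210·-3.4123 − 0.8852·-2.8253 = +5.9849 (running +27.1634)
  i=5: 0.8852·-1.3882 − 3.9619·-3.4123 = +12.2905 (running +39.4539)
  i=6: 3.9619·2.6255 − 2.6439·-1.3882 = +14.0720 (running +53.5259)
Area = |Σ|/2 = |53.5259|/2 = 26.7630

Area at t=0.665: 26.7630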